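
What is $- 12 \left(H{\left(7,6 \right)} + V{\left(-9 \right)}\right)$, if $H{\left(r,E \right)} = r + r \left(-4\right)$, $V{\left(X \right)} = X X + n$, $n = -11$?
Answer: $-588$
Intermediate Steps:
$V{\left(X \right)} = -11 + X^{2}$ ($V{\left(X \right)} = X X - 11 = X^{2} - 11 = -11 + X^{2}$)
$H{\left(r,E \right)} = - 3 r$ ($H{\left(r,E \right)} = r - 4 r = - 3 r$)
$- 12 \left(H{\left(7,6 \right)} + V{\left(-9 \right)}\right) = - 12 \left(\left(-3\right) 7 - \left(11 - \left(-9\right)^{2}\right)\right) = - 12 \left(-21 + \left(-11 + 81\right)\right) = - 12 \left(-21 + 70\right) = \left(-12\right) 49 = -588$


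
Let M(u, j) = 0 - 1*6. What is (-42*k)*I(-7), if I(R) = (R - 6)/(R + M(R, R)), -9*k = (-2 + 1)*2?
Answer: -28/3 ≈ -9.3333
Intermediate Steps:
M(u, j) = -6 (M(u, j) = 0 - 6 = -6)
k = 2/9 (k = -(-2 + 1)*2/9 = -(-1)*2/9 = -1/9*(-2) = 2/9 ≈ 0.22222)
I(R) = 1 (I(R) = (R - 6)/(R - 6) = (-6 + R)/(-6 + R) = 1)
(-42*k)*I(-7) = -42*2/9*1 = -28/3*1 = -28/3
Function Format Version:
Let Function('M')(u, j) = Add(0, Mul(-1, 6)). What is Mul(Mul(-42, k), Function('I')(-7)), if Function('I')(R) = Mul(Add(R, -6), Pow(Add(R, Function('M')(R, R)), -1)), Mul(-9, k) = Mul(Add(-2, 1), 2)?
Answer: Rational(-28, 3) ≈ -9.3333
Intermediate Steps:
Function('M')(u, j) = -6 (Function('M')(u, j) = Add(0, -6) = -6)
k = Rational(2, 9) (k = Mul(Rational(-1, 9), Mul(Add(-2, 1), 2)) = Mul(Rational(-1, 9), Mul(-1, 2)) = Mul(Rational(-1, 9), -2) = Rational(2, 9) ≈ 0.22222)
Function('I')(R) = 1 (Function('I')(R) = Mul(Add(R, -6), Pow(Add(R, -6), -1)) = Mul(Add(-6, R), Pow(Add(-6, R), -1)) = 1)
Mul(Mul(-42, k), Function('I')(-7)) = Mul(Mul(-42, Rational(2, 9)), 1) = Mul(Rational(-28, 3), 1) = Rational(-28, 3)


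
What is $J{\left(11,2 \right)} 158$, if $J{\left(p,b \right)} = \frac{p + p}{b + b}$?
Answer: $869$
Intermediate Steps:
$J{\left(p,b \right)} = \frac{p}{b}$ ($J{\left(p,b \right)} = \frac{2 p}{2 b} = 2 p \frac{1}{2 b} = \frac{p}{b}$)
$J{\left(11,2 \right)} 158 = \frac{11}{2} \cdot 158 = 869$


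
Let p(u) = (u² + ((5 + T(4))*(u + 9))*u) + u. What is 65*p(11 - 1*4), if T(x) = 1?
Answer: 47320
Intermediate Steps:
p(u) = u + u² + u*(54 + 6*u) (p(u) = (u² + ((5 + 1)*(u + 9))*u) + u = (u² + (6*(9 + u))*u) + u = (u² + (54 + 6*u)*u) + u = (u² + u*(54 + 6*u)) + u = u + u² + u*(54 + 6*u))
65*p(11 - 1*4) = 65*((11 - 1*4)*(55 + 7*(11 - 1*4))) = 65*((11 - 4)*(55 + 7*(11 - 4))) = 65*(7*(55 + 7*7)) = 65*(7*(55 + 49)) = 65*(7*104) = 65*728 = 47320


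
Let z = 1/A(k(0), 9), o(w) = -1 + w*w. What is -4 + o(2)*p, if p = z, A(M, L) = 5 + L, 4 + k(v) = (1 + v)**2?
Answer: -53/14 ≈ -3.7857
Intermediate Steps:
o(w) = -1 + w**2
k(v) = -4 + (1 + v)**2
z = 1/14 (z = 1/(5 + 9) = 1/14 ≈ 0.071429)
p = 1/14 ≈ 0.071429
-4 + o(2)*p = -4 + (-1 + 2**2)*(1/14) = -4 + (-1 + 4)*(1/14) = -4 + 3*(1/14) = -4 + 3/14 = -53/14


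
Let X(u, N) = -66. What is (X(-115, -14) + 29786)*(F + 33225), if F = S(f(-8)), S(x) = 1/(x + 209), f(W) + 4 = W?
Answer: 194527088720/197 ≈ 9.8745e+8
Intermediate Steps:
f(W) = -4 + W
S(x) = 1/(209 + x)
F = 1/197 (F = 1/(209 + (-4 - 8)) = 1/(209 - 12) = 1/197 ≈ 0.0050761)
(X(-115, -14) + 29786)*(F + 33225) = (-66 + 29786)*(1/197 + 33225) = 29720*(6545326/197) = 194527088720/197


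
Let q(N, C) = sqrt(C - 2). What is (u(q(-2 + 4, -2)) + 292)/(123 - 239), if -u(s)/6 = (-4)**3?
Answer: -169/29 ≈ -5.8276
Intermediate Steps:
q(N, C) = sqrt(-2 + C)
u(s) = 384 (u(s) = -6*(-4)**3 = -6*(-64) = 384)
(u(q(-2 + 4, -2)) + 292)/(123 - 239) = (384 + 292)/(123 - 239) = 676/(-116) = -1/116*676 = -169/29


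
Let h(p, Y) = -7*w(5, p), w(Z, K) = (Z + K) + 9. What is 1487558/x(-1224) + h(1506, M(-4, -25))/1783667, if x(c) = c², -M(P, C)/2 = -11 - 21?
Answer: 1318683761273/1336123545696 ≈ 0.98695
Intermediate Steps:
M(P, C) = 64 (M(P, C) = -2*(-11 - 21) = -2*(-32) = 64)
w(Z, K) = 9 + K + Z (w(Z, K) = (K + Z) + 9 = 9 + K + Z)
h(p, Y) = -98 - 7*p (h(p, Y) = -7*(9 + p + 5) = -7*(14 + p) = -98 - 7*p)
1487558/x(-1224) + h(1506, M(-4, -25))/1783667 = 1487558/((-1224)²) + (-98 - 7*1506)/1783667 = 1487558/1498176 + (-98 - 10542)*(1/1783667) = 1487558*(1/1498176) - 10640*1/1783667 = 743779/749088 - 10640/1783667 = 1318683761273/1336123545696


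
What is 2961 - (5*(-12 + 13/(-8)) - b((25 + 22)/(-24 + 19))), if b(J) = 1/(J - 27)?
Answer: 2205183/728 ≈ 3029.1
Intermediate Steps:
b(J) = 1/(-27 + J)
2961 - (5*(-12 + 13/(-8)) - b((25 + 22)/(-24 + 19))) = 2961 - (5*(-12 + 13/(-8)) - 1/(-27 + (25 + 22)/(-24 + 19))) = 2961 - (5*(-12 + 13*(-⅛)) - 1/(-27 + 47/(-5))) = 2961 - (5*(-12 - 13/8) - 1/(-27 + 47*(-⅕))) = 2961 - (5*(-109/8) - 1/(-27 - 47/5)) = 2961 - (-545/8 - 1/(-182/5)) = 2961 - (-545/8 - 1*(-5/182)) = 2961 - (-545/8 + 5/182) = 2961 - 1*(-49575/728) = 2961 + 49575/728 = 2205183/728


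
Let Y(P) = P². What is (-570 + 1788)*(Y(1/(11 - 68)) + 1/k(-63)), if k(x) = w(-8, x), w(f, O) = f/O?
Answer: 41553085/4332 ≈ 9592.1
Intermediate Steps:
k(x) = -8/x
(-570 + 1788)*(Y(1/(11 - 68)) + 1/k(-63)) = (-570 + 1788)*((1/(11 - 68))² + 1/(-8/(-63))) = 1218*((1/(-57))² + 1/(-8*(-1/63))) = 1218*((-1/57)² + 1/(8/63)) = 1218*(1/3249 + 63/8) = 1218*(204695/25992) = 41553085/4332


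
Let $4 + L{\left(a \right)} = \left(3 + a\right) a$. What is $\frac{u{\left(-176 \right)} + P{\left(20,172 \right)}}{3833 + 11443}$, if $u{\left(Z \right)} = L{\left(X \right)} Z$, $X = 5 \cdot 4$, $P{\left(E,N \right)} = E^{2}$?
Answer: $- \frac{19964}{3819} \approx -5.2275$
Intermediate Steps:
$X = 20$
$L{\left(a \right)} = -4 + a \left(3 + a\right)$ ($L{\left(a \right)} = -4 + \left(3 + a\right) a = -4 + a \left(3 + a\right)$)
$u{\left(Z \right)} = 456 Z$ ($u{\left(Z \right)} = \left(-4 + 20^{2} + 3 \cdot 20\right) Z = \left(-4 + 400 + 60\right) Z = 456 Z$)
$\frac{u{\left(-176 \right)} + P{\left(20,172 \right)}}{3833 + 11443} = \frac{456 \left(-176\right) + 20^{2}}{3833 + 11443} = \frac{-80256 + 400}{15276} = \left(-79856\right) \frac{1}{15276} = - \frac{19964}{3819}$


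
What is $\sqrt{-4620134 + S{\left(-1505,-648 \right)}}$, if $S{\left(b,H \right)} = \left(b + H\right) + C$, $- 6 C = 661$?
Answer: $\frac{i \sqrt{166406298}}{6} \approx 2150.0 i$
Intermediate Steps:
$C = - \frac{661}{6}$ ($C = \left(- \frac{1}{6}\right) 661 = - \frac{661}{6} \approx -110.17$)
$S{\left(b,H \right)} = - \frac{661}{6} + H + b$ ($S{\left(b,H \right)} = \left(b + H\right) - \frac{661}{6} = \left(H + b\right) - \frac{661}{6} = - \frac{661}{6} + H + b$)
$\sqrt{-4620134 + S{\left(-1505,-648 \right)}} = \sqrt{-4620134 - \frac{13579}{6}} = \sqrt{- \frac{27734383}{6}} = \frac{i \sqrt{166406298}}{6}$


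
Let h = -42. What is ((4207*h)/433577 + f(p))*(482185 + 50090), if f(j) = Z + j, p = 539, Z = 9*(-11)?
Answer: 101450117178150/433577 ≈ 2.3398e+8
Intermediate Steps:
Z = -99
f(j) = -99 + j
((4207*h)/433577 + f(p))*(482185 + 50090) = ((4207*(-42))/433577 + (-99 + 539))*(482185 + 50090) = (-176694*1/433577 + 440)*532275 = (-176694/433577 + 440)*532275 = (190597186/433577)*532275 = 101450117178150/433577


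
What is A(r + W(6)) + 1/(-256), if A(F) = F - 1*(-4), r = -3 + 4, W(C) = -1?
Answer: 1023/256 ≈ 3.9961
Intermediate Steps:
r = 1
A(F) = 4 + F (A(F) = F + 4 = 4 + F)
A(r + W(6)) + 1/(-256) = (4 + (1 - 1)) + 1/(-256) = (4 + 0) - 1/256 = 4 - 1/256 = 1023/256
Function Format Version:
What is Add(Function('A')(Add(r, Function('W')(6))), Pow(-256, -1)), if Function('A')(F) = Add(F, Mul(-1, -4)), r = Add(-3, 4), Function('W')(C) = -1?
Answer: Rational(1023, 256) ≈ 3.9961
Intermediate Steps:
r = 1
Function('A')(F) = Add(4, F) (Function('A')(F) = Add(F, 4) = Add(4, F))
Add(Function('A')(Add(r, Function('W')(6))), Pow(-256, -1)) = Add(Add(4, Add(1, -1)), Pow(-256, -1)) = Add(Add(4, 0), Rational(-1, 256)) = Add(4, Rational(-1, 256)) = Rational(1023, 256)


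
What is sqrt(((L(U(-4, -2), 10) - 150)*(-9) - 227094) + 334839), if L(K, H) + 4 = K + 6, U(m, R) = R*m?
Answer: 13*sqrt(645) ≈ 330.16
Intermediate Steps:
L(K, H) = 2 + K (L(K, H) = -4 + (K + 6) = -4 + (6 + K) = 2 + K)
sqrt(((L(U(-4, -2), 10) - 150)*(-9) - 227094) + 334839) = sqrt((((2 - 2*(-4)) - 150)*(-9) - 227094) + 334839) = sqrt((((2 + 8) - 150)*(-9) - 227094) + 334839) = sqrt(((10 - 150)*(-9) - 227094) + 334839) = sqrt((-140*(-9) - 227094) + 334839) = sqrt((1260 - 227094) + 334839) = sqrt(-225834 + 334839) = sqrt(109005) = 13*sqrt(645)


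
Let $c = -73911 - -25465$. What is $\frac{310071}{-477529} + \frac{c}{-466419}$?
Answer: $- \frac{121488635815}{222728598651} \approx -0.54546$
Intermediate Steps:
$c = -48446$ ($c = -73911 + 25465 = -48446$)
$\frac{310071}{-477529} + \frac{c}{-466419} = \frac{310071}{-477529} - \frac{48446}{-466419} = 310071 \left(- \frac{1}{477529}\right) - - \frac{48446}{466419} = - \frac{310071}{477529} + \frac{48446}{466419} = - \frac{121488635815}{222728598651}$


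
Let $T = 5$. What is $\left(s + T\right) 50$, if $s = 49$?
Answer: $2700$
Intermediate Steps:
$\left(s + T\right) 50 = \left(49 + 5\right) 50 = 54 \cdot 50 = 2700$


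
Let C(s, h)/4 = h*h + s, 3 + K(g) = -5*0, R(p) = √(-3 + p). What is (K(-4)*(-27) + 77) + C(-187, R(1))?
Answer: -598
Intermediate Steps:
K(g) = -3 (K(g) = -3 - 5*0 = -3 + 0 = -3)
C(s, h) = 4*s + 4*h² (C(s, h) = 4*(h*h + s) = 4*(h² + s) = 4*(s + h²) = 4*s + 4*h²)
(K(-4)*(-27) + 77) + C(-187, R(1)) = (-3*(-27) + 77) + (4*(-187) + 4*(√(-3 + 1))²) = (81 + 77) + (-748 + 4*(√(-2))²) = 158 + (-748 + 4*(I*√2)²) = 158 + (-748 + 4*(-2)) = 158 + (-748 - 8) = 158 - 756 = -598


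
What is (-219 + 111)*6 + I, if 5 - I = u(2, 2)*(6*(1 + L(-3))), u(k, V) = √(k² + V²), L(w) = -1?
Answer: -643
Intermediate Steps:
u(k, V) = √(V² + k²)
I = 5 (I = 5 - √(2² + 2²)*6*(1 - 1) = 5 - √(4 + 4)*6*0 = 5 - √8*0 = 5 - 2*√2*0 = 5 - 1*0 = 5 + 0 = 5)
(-219 + 111)*6 + I = (-219 + 111)*6 + 5 = -108*6 + 5 = -648 + 5 = -643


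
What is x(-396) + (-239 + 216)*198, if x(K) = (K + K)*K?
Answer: 309078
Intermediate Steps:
x(K) = 2*K**2 (x(K) = (2*K)*K = 2*K**2)
x(-396) + (-239 + 216)*198 = 2*(-396)**2 + (-239 + 216)*198 = 2*156816 - 23*198 = 313632 - 4554 = 309078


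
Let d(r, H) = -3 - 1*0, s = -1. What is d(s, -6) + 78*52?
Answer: 4053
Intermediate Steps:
d(r, H) = -3 (d(r, H) = -3 + 0 = -3)
d(s, -6) + 78*52 = -3 + 78*52 = -3 + 4056 = 4053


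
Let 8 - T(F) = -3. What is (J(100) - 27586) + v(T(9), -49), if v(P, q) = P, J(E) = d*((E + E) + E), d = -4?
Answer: -28775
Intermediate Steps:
T(F) = 11 (T(F) = 8 - 1*(-3) = 8 + 3 = 11)
J(E) = -12*E (J(E) = -4*((E + E) + E) = -4*(2*E + E) = -12*E)
(J(100) - 27586) + v(T(9), -49) = (-12*100 - 27586) + 11 = (-1200 - 27586) + 11 = -28786 + 11 = -28775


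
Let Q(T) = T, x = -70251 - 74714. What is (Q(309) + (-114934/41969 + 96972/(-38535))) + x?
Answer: -77985697077266/539091805 ≈ -1.4466e+5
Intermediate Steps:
x = -144965
(Q(309) + (-114934/41969 + 96972/(-38535))) + x = (309 + (-114934/41969 + 96972/(-38535))) - 144965 = (309 + (-114934*1/41969 + 96972*(-1/38535))) - 144965 = (309 + (-114934/41969 - 32324/12845)) - 144965 = (309 - 2832933186/539091805) - 144965 = 163746434559/539091805 - 144965 = -77985697077266/539091805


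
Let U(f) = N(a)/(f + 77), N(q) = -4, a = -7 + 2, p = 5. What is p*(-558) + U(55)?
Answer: -92071/33 ≈ -2790.0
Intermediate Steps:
a = -5
U(f) = -4/(77 + f) (U(f) = -4/(f + 77) = -4/(77 + f))
p*(-558) + U(55) = 5*(-558) - 4/(77 + 55) = -2790 - 4/132 = -2790 - 4*1/132 = -2790 - 1/33 = -92071/33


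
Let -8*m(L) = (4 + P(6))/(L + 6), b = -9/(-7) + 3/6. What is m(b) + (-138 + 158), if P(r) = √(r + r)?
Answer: 2173/109 - 7*√3/218 ≈ 19.880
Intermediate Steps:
P(r) = √2*√r (P(r) = √(2*r) = √2*√r)
b = 25/14 (b = -9*(-⅐) + 3*(⅙) = 9/7 + ½ = 25/14 ≈ 1.7857)
m(L) = -(4 + 2*√3)/(8*(6 + L)) (m(L) = -(4 + √2*√6)/(8*(L + 6)) = -(4 + 2*√3)/(8*(6 + L)))
m(b) + (-138 + 158) = (-2 - √3)/(4*(6 + 25/14)) + (-138 + 158) = (-2 - √3)/(4*(109/14)) + 20 = (¼)*(14/109)*(-2 - √3) + 20 = (-7/109 - 7*√3/218) + 20 = 2173/109 - 7*√3/218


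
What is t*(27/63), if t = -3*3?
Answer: -27/7 ≈ -3.8571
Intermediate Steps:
t = -9
t*(27/63) = -243/63 = -9*3/7 = -27/7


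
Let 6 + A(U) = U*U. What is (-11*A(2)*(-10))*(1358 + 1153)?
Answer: -552420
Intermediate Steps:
A(U) = -6 + U**2 (A(U) = -6 + U*U = -6 + U**2)
(-11*A(2)*(-10))*(1358 + 1153) = (-11*(-6 + 2**2)*(-10))*(1358 + 1153) = (-11*(-6 + 4)*(-10))*2511 = (-11*(-2)*(-10))*2511 = (22*(-10))*2511 = -220*2511 = -552420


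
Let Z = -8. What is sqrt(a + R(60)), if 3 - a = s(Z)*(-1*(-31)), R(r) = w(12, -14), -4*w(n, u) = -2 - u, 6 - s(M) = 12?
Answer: sqrt(186) ≈ 13.638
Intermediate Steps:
s(M) = -6 (s(M) = 6 - 1*12 = 6 - 12 = -6)
w(n, u) = 1/2 + u/4 (w(n, u) = -(-2 - u)/4 = 1/2 + u/4)
R(r) = -3 (R(r) = 1/2 + (1/4)*(-14) = 1/2 - 7/2 = -3)
a = 189 (a = 3 - (-6)*(-1*(-31)) = 3 - (-6)*31 = 3 - 1*(-186) = 3 + 186 = 189)
sqrt(a + R(60)) = sqrt(189 - 3) = sqrt(186)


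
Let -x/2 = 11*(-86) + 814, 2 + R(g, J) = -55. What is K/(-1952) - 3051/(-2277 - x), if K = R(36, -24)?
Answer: 2033463/1653344 ≈ 1.2299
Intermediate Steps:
R(g, J) = -57 (R(g, J) = -2 - 55 = -57)
K = -57
x = 264 (x = -2*(11*(-86) + 814) = -2*(-946 + 814) = -2*(-132) = 264)
K/(-1952) - 3051/(-2277 - x) = -57/(-1952) - 3051/(-2277 - 1*264) = -57*(-1/1952) - 3051/(-2277 - 264) = 57/1952 - 3051/(-2541) = 57/1952 - 3051*(-1/2541) = 57/1952 + 1017/847 = 2033463/1653344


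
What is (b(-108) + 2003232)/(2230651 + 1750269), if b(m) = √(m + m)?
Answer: 250404/497615 + 3*I*√6/1990460 ≈ 0.50321 + 3.6918e-6*I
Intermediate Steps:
b(m) = √2*√m (b(m) = √(2*m) = √2*√m)
(b(-108) + 2003232)/(2230651 + 1750269) = (√2*√(-108) + 2003232)/(2230651 + 1750269) = (√2*(6*I*√3) + 2003232)/3980920 = (6*I*√6 + 2003232)*(1/3980920) = (2003232 + 6*I*√6)*(1/3980920) = 250404/497615 + 3*I*√6/1990460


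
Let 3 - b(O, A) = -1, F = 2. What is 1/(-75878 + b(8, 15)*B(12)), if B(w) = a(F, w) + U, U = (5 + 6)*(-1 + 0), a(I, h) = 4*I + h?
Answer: -1/75842 ≈ -1.3185e-5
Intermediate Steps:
b(O, A) = 4 (b(O, A) = 3 - 1*(-1) = 3 + 1 = 4)
a(I, h) = h + 4*I
U = -11 (U = 11*(-1) = -11)
B(w) = -3 + w (B(w) = (w + 4*2) - 11 = (w + 8) - 11 = (8 + w) - 11 = -3 + w)
1/(-75878 + b(8, 15)*B(12)) = 1/(-75878 + 4*(-3 + 12)) = 1/(-75878 + 4*9) = 1/(-75878 + 36) = 1/(-75842) = -1/75842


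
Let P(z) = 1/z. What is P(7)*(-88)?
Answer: -88/7 ≈ -12.571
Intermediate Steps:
P(7)*(-88) = -88/7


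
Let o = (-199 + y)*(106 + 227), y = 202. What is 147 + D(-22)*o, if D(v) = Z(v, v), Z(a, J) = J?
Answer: -21831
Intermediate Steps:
D(v) = v
o = 999 (o = (-199 + 202)*(106 + 227) = 3*333 = 999)
147 + D(-22)*o = 147 - 22*999 = 147 - 21978 = -21831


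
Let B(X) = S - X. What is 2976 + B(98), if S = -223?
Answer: 2655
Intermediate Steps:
B(X) = -223 - X
2976 + B(98) = 2976 + (-223 - 1*98) = 2976 + (-223 - 98) = 2976 - 321 = 2655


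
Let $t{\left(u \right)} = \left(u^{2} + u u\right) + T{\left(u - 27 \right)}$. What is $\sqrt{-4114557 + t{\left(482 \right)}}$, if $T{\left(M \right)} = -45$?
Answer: $i \sqrt{3649954} \approx 1910.5 i$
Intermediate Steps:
$t{\left(u \right)} = -45 + 2 u^{2}$ ($t{\left(u \right)} = \left(u^{2} + u u\right) - 45 = \left(u^{2} + u^{2}\right) - 45 = 2 u^{2} - 45 = -45 + 2 u^{2}$)
$\sqrt{-4114557 + t{\left(482 \right)}} = \sqrt{-4114557 - \left(45 - 2 \cdot 482^{2}\right)} = \sqrt{-4114557 + \left(-45 + 2 \cdot 232324\right)} = \sqrt{-4114557 + \left(-45 + 464648\right)} = \sqrt{-4114557 + 464603} = \sqrt{-3649954} = i \sqrt{3649954}$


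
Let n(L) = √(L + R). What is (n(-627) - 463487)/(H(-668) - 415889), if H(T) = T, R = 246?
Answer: 463487/416557 - I*√381/416557 ≈ 1.1127 - 4.6858e-5*I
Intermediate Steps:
n(L) = √(246 + L) (n(L) = √(L + 246) = √(246 + L))
(n(-627) - 463487)/(H(-668) - 415889) = (√(246 - 627) - 463487)/(-668 - 415889) = (√(-381) - 463487)/(-416557) = (I*√381 - 463487)*(-1/416557) = (-463487 + I*√381)*(-1/416557) = 463487/416557 - I*√381/416557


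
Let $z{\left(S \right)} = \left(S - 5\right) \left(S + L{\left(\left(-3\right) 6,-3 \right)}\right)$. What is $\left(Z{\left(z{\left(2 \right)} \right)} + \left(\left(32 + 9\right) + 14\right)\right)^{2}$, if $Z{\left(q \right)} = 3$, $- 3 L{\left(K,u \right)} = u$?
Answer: $3364$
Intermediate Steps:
$L{\left(K,u \right)} = - \frac{u}{3}$
$z{\left(S \right)} = \left(1 + S\right) \left(-5 + S\right)$ ($z{\left(S \right)} = \left(S - 5\right) \left(S - -1\right) = \left(-5 + S\right) \left(S + 1\right) = \left(-5 + S\right) \left(1 + S\right) = \left(1 + S\right) \left(-5 + S\right)$)
$\left(Z{\left(z{\left(2 \right)} \right)} + \left(\left(32 + 9\right) + 14\right)\right)^{2} = \left(3 + \left(\left(32 + 9\right) + 14\right)\right)^{2} = \left(3 + \left(41 + 14\right)\right)^{2} = \left(3 + 55\right)^{2} = 58^{2} = 3364$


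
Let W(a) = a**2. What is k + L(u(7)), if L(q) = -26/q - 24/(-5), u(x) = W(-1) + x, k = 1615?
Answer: 32331/20 ≈ 1616.6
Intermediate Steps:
u(x) = 1 + x (u(x) = (-1)**2 + x = 1 + x)
L(q) = 24/5 - 26/q (L(q) = -26/q - 24*(-1/5) = -26/q + 24/5 = 24/5 - 26/q)
k + L(u(7)) = 1615 + (24/5 - 26/(1 + 7)) = 1615 + (24/5 - 26/8) = 1615 + (24/5 - 26*1/8) = 1615 + (24/5 - 13/4) = 1615 + 31/20 = 32331/20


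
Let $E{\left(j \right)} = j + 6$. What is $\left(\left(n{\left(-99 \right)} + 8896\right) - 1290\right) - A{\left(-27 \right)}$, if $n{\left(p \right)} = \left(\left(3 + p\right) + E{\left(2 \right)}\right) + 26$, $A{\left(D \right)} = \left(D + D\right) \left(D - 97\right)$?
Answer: $848$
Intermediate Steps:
$A{\left(D \right)} = 2 D \left(-97 + D\right)$
$E{\left(j \right)} = 6 + j$
$n{\left(p \right)} = 37 + p$ ($n{\left(p \right)} = \left(\left(3 + p\right) + \left(6 + 2\right)\right) + 26 = \left(\left(3 + p\right) + 8\right) + 26 = \left(11 + p\right) + 26 = 37 + p$)
$\left(\left(n{\left(-99 \right)} + 8896\right) - 1290\right) - A{\left(-27 \right)} = \left(\left(\left(37 - 99\right) + 8896\right) - 1290\right) - 2 \left(-27\right) \left(-97 - 27\right) = \left(\left(-62 + 8896\right) - 1290\right) - 2 \left(-27\right) \left(-124\right) = \left(8834 - 1290\right) - 6696 = 7544 - 6696 = 848$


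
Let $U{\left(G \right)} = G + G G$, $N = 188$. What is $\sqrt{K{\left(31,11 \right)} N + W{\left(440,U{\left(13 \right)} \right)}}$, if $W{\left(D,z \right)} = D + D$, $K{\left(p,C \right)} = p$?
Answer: $2 \sqrt{1677} \approx 81.902$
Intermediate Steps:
$U{\left(G \right)} = G + G^{2}$
$W{\left(D,z \right)} = 2 D$
$\sqrt{K{\left(31,11 \right)} N + W{\left(440,U{\left(13 \right)} \right)}} = \sqrt{31 \cdot 188 + 2 \cdot 440} = \sqrt{5828 + 880} = \sqrt{6708} = 2 \sqrt{1677}$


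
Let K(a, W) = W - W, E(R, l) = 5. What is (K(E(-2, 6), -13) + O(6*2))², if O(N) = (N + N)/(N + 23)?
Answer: 576/1225 ≈ 0.47020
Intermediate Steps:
K(a, W) = 0
O(N) = 2*N/(23 + N) (O(N) = (2*N)/(23 + N) = 2*N/(23 + N))
(K(E(-2, 6), -13) + O(6*2))² = (0 + 2*(6*2)/(23 + 6*2))² = (0 + 2*12/(23 + 12))² = (0 + 2*12/35)² = (0 + 2*12*(1/35))² = (0 + 24/35)² = (24/35)² = 576/1225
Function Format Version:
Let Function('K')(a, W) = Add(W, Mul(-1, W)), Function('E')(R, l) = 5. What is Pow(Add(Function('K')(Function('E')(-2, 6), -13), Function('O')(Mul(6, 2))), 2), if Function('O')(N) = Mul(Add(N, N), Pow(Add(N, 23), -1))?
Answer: Rational(576, 1225) ≈ 0.47020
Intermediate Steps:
Function('K')(a, W) = 0
Function('O')(N) = Mul(2, N, Pow(Add(23, N), -1)) (Function('O')(N) = Mul(Mul(2, N), Pow(Add(23, N), -1)) = Mul(2, N, Pow(Add(23, N), -1)))
Pow(Add(Function('K')(Function('E')(-2, 6), -13), Function('O')(Mul(6, 2))), 2) = Pow(Add(0, Mul(2, Mul(6, 2), Pow(Add(23, Mul(6, 2)), -1))), 2) = Pow(Add(0, Mul(2, 12, Pow(Add(23, 12), -1))), 2) = Pow(Add(0, Mul(2, 12, Pow(35, -1))), 2) = Pow(Add(0, Mul(2, 12, Rational(1, 35))), 2) = Pow(Add(0, Rational(24, 35)), 2) = Pow(Rational(24, 35), 2) = Rational(576, 1225)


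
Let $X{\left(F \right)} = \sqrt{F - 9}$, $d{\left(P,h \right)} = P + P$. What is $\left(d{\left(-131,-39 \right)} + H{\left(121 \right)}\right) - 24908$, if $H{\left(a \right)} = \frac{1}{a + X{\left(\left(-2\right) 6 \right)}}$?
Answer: $\frac{- 25170 \sqrt{21} + 3045569 i}{\sqrt{21} - 121 i} \approx -25170.0 - 0.00031281 i$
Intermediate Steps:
$d{\left(P,h \right)} = 2 P$
$X{\left(F \right)} = \sqrt{-9 + F}$
$H{\left(a \right)} = \frac{1}{a + i \sqrt{21}}$ ($H{\left(a \right)} = \frac{1}{a + \sqrt{-9 - 12}} = \frac{1}{a + \sqrt{-21}} = \frac{1}{a + i \sqrt{21}}$)
$\left(d{\left(-131,-39 \right)} + H{\left(121 \right)}\right) - 24908 = \left(2 \left(-131\right) + \frac{1}{121 + i \sqrt{21}}\right) - 24908 = \left(-262 + \frac{1}{121 + i \sqrt{21}}\right) - 24908 = -25170 + \frac{1}{121 + i \sqrt{21}}$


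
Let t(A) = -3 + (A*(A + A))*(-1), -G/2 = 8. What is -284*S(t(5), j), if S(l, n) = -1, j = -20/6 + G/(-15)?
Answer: 284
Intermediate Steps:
G = -16 (G = -2*8 = -16)
j = -34/15 (j = -20/6 - 16/(-15) = -20*⅙ - 16*(-1/15) = -10/3 + 16/15 = -34/15 ≈ -2.2667)
t(A) = -3 - 2*A² (t(A) = -3 + (A*(2*A))*(-1) = -3 + (2*A²)*(-1) = -3 - 2*A²)
-284*S(t(5), j) = -284*(-1) = 284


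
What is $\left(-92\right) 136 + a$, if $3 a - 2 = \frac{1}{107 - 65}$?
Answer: $- \frac{1576427}{126} \approx -12511.0$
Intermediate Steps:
$a = \frac{85}{126}$ ($a = \frac{2}{3} + \frac{1}{3 \left(107 - 65\right)} = \frac{2}{3} + \frac{1}{3 \cdot 42} = \frac{2}{3} + \frac{1}{3} \cdot \frac{1}{42} = \frac{2}{3} + \frac{1}{126} = \frac{85}{126} \approx 0.6746$)
$\left(-92\right) 136 + a = \left(-92\right) 136 + \frac{85}{126} = -12512 + \frac{85}{126} = - \frac{1576427}{126}$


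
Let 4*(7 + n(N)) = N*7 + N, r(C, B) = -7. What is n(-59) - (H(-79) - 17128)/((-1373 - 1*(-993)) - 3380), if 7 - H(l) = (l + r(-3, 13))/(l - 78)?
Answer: -76478083/590320 ≈ -129.55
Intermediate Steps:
n(N) = -7 + 2*N (n(N) = -7 + (N*7 + N)/4 = -7 + (7*N + N)/4 = -7 + (8*N)/4 = -7 + 2*N)
H(l) = 7 - (-7 + l)/(-78 + l) (H(l) = 7 - (l - 7)/(l - 78) = 7 - (-7 + l)/(-78 + l))
n(-59) - (H(-79) - 17128)/((-1373 - 1*(-993)) - 3380) = (-7 + 2*(-59)) - ((-539 + 6*(-79))/(-78 - 79) - 17128)/((-1373 - 1*(-993)) - 3380) = (-7 - 118) - ((-539 - 474)/(-157) - 17128)/((-1373 + 993) - 3380) = -125 - (-1/157*(-1013) - 17128)/(-380 - 3380) = -125 - (1013/157 - 17128)/(-3760) = -125 - (-2688083)*(-1)/(157*3760) = -125 - 1*2688083/590320 = -125 - 2688083/590320 = -76478083/590320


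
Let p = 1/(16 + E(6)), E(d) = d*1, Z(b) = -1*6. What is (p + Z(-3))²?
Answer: 17161/484 ≈ 35.457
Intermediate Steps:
Z(b) = -6
E(d) = d
p = 1/22 (p = 1/(16 + 6) = 1/22 ≈ 0.045455)
(p + Z(-3))² = (1/22 - 6)² = (-131/22)² = 17161/484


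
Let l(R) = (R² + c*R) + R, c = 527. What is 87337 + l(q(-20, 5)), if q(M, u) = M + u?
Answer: 79642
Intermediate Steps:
l(R) = R² + 528*R (l(R) = (R² + 527*R) + R = R² + 528*R)
87337 + l(q(-20, 5)) = 87337 + (-20 + 5)*(528 + (-20 + 5)) = 87337 - 15*(528 - 15) = 87337 - 15*513 = 87337 - 7695 = 79642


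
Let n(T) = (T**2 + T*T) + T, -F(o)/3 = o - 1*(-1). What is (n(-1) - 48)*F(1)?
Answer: 282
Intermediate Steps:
F(o) = -3 - 3*o (F(o) = -3*(o - 1*(-1)) = -3*(o + 1) = -3*(1 + o) = -3 - 3*o)
n(T) = T + 2*T**2 (n(T) = (T**2 + T**2) + T = 2*T**2 + T = T + 2*T**2)
(n(-1) - 48)*F(1) = (-(1 + 2*(-1)) - 48)*(-3 - 3*1) = (-(1 - 2) - 48)*(-3 - 3) = (-1*(-1) - 48)*(-6) = (1 - 48)*(-6) = -47*(-6) = 282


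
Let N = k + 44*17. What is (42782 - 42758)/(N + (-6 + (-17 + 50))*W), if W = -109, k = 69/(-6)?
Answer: -16/1471 ≈ -0.010877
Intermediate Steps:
k = -23/2 (k = 69*(-1/6) = -23/2 ≈ -11.500)
N = 1473/2 (N = -23/2 + 44*17 = -23/2 + 748 = 1473/2 ≈ 736.50)
(42782 - 42758)/(N + (-6 + (-17 + 50))*W) = (42782 - 42758)/(1473/2 + (-6 + (-17 + 50))*(-109)) = 24/(1473/2 + (-6 + 33)*(-109)) = 24/(1473/2 + 27*(-109)) = 24/(1473/2 - 2943) = 24/(-4413/2) = 24*(-2/4413) = -16/1471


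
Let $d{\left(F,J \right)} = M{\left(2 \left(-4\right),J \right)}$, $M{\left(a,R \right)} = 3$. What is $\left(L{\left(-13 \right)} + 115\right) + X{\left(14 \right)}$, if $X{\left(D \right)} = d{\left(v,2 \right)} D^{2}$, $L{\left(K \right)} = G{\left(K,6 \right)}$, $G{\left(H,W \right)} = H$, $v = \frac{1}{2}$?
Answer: $690$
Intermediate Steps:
$v = \frac{1}{2} \approx 0.5$
$d{\left(F,J \right)} = 3$
$L{\left(K \right)} = K$
$X{\left(D \right)} = 3 D^{2}$
$\left(L{\left(-13 \right)} + 115\right) + X{\left(14 \right)} = \left(-13 + 115\right) + 3 \cdot 14^{2} = 102 + 3 \cdot 196 = 102 + 588 = 690$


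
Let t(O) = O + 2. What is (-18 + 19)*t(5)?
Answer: 7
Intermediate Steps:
t(O) = 2 + O
(-18 + 19)*t(5) = (-18 + 19)*(2 + 5) = 1*7 = 7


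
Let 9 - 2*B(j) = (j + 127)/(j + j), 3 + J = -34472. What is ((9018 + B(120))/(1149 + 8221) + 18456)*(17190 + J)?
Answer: -286972608980921/899520 ≈ -3.1903e+8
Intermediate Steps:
J = -34475 (J = -3 - 34472 = -34475)
B(j) = 9/2 - (127 + j)/(4*j) (B(j) = 9/2 - (j + 127)/(2*(j + j)) = 9/2 - (127 + j)/(2*(2*j)) = 9/2 - (127 + j)*1/(2*j)/2 = 9/2 - (127 + j)/(4*j))
((9018 + B(120))/(1149 + 8221) + 18456)*(17190 + J) = ((9018 + (¼)*(-127 + 17*120)/120)/(1149 + 8221) + 18456)*(17190 - 34475) = ((9018 + (¼)*(1/120)*(-127 + 2040))/9370 + 18456)*(-17285) = ((9018 + (¼)*(1/120)*1913)*(1/9370) + 18456)*(-17285) = ((9018 + 1913/480)*(1/9370) + 18456)*(-17285) = ((4330553/480)*(1/9370) + 18456)*(-17285) = (4330553/4497600 + 18456)*(-17285) = (83012036153/4497600)*(-17285) = -286972608980921/899520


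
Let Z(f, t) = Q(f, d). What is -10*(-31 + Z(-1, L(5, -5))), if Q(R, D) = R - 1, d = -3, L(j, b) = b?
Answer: 330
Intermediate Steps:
Q(R, D) = -1 + R
Z(f, t) = -1 + f
-10*(-31 + Z(-1, L(5, -5))) = -10*(-31 + (-1 - 1)) = -10*(-31 - 2) = -10*(-33) = 330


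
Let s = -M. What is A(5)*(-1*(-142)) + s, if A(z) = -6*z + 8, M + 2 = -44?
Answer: -3078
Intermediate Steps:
M = -46 (M = -2 - 44 = -46)
A(z) = 8 - 6*z
s = 46 (s = -1*(-46) = 46)
A(5)*(-1*(-142)) + s = (8 - 6*5)*(-1*(-142)) + 46 = (8 - 30)*142 + 46 = -22*142 + 46 = -3124 + 46 = -3078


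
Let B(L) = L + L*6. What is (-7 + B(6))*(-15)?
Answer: -525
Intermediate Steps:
B(L) = 7*L (B(L) = L + 6*L = 7*L)
(-7 + B(6))*(-15) = (-7 + 7*6)*(-15) = (-7 + 42)*(-15) = 35*(-15) = -525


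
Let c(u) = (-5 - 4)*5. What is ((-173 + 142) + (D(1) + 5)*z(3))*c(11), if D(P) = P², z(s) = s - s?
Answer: 1395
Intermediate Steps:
c(u) = -45 (c(u) = -9*5 = -45)
z(s) = 0
((-173 + 142) + (D(1) + 5)*z(3))*c(11) = ((-173 + 142) + (1² + 5)*0)*(-45) = (-31 + (1 + 5)*0)*(-45) = (-31 + 6*0)*(-45) = (-31 + 0)*(-45) = -31*(-45) = 1395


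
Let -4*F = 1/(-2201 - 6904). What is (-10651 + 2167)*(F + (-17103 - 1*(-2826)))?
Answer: 367617615673/3035 ≈ 1.2113e+8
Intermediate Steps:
F = 1/36420 (F = -1/(4*(-2201 - 6904)) = -¼/(-9105) = -¼*(-1/9105) = 1/36420 ≈ 2.7457e-5)
(-10651 + 2167)*(F + (-17103 - 1*(-2826))) = (-10651 + 2167)*(1/36420 + (-17103 - 1*(-2826))) = -8484*(1/36420 + (-17103 + 2826)) = -8484*(1/36420 - 14277) = -8484*(-519968339/36420) = 367617615673/3035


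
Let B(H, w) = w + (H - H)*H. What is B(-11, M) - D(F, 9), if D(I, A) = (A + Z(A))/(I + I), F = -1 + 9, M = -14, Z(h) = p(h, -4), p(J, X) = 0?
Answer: -233/16 ≈ -14.563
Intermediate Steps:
Z(h) = 0
F = 8
B(H, w) = w (B(H, w) = w + 0*H = w + 0 = w)
D(I, A) = A/(2*I) (D(I, A) = (A + 0)/(I + I) = A/((2*I)) = A*(1/(2*I)) = A/(2*I))
B(-11, M) - D(F, 9) = -14 - 9/(2*8) = -14 - 1*9/16 = -14 - 9/16 = -233/16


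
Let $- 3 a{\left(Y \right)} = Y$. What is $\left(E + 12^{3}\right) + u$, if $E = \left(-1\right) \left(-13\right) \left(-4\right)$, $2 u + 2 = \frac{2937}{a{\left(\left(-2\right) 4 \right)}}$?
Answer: $\frac{35611}{16} \approx 2225.7$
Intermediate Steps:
$a{\left(Y \right)} = - \frac{Y}{3}$
$u = \frac{8795}{16}$ ($u = -1 + \frac{2937 \frac{1}{\left(- \frac{1}{3}\right) \left(\left(-2\right) 4\right)}}{2} = -1 + \frac{2937 \frac{1}{\left(- \frac{1}{3}\right) \left(-8\right)}}{2} = -1 + \frac{2937 \frac{1}{\frac{8}{3}}}{2} = -1 + \frac{2937 \cdot \frac{3}{8}}{2} = -1 + \frac{1}{2} \cdot \frac{8811}{8} = -1 + \frac{8811}{16} = \frac{8795}{16} \approx 549.69$)
$E = -52$ ($E = 13 \left(-4\right) = -52$)
$\left(E + 12^{3}\right) + u = \left(-52 + 12^{3}\right) + \frac{8795}{16} = \left(-52 + 1728\right) + \frac{8795}{16} = 1676 + \frac{8795}{16} = \frac{35611}{16}$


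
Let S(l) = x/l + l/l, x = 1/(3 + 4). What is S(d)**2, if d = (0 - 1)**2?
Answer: 64/49 ≈ 1.3061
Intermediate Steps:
d = 1 (d = (-1)**2 = 1)
x = 1/7 ≈ 0.14286
S(l) = 1 + 1/(7*l) (S(l) = 1/(7*l) + l/l = 1/(7*l) + 1 = 1 + 1/(7*l))
S(d)**2 = ((1/7 + 1)/1)**2 = (1*(8/7))**2 = (8/7)**2 = 64/49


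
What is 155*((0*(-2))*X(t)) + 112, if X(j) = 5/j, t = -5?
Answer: 112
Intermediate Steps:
155*((0*(-2))*X(t)) + 112 = 155*((0*(-2))*(5/(-5))) + 112 = 155*(0*(5*(-⅕))) + 112 = 155*(0*(-1)) + 112 = 155*0 + 112 = 0 + 112 = 112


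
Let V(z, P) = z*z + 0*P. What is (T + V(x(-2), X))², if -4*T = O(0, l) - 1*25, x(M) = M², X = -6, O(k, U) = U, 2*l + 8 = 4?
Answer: 8281/16 ≈ 517.56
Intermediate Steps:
l = -2 (l = -4 + (½)*4 = -4 + 2 = -2)
T = 27/4 (T = -(-2 - 1*25)/4 = -(-2 - 25)/4 = -¼*(-27) = 27/4 ≈ 6.7500)
V(z, P) = z² (V(z, P) = z² + 0 = z²)
(T + V(x(-2), X))² = (27/4 + ((-2)²)²)² = (27/4 + 4²)² = (27/4 + 16)² = (91/4)² = 8281/16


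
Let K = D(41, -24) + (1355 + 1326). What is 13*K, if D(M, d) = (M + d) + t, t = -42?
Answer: 34528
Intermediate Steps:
D(M, d) = -42 + M + d (D(M, d) = (M + d) - 42 = -42 + M + d)
K = 2656 (K = (-42 + 41 - 24) + (1355 + 1326) = -25 + 2681 = 2656)
13*K = 13*2656 = 34528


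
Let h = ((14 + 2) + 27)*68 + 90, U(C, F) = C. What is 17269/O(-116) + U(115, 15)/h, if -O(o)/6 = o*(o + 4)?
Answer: -3077449/16781952 ≈ -0.18338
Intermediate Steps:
O(o) = -6*o*(4 + o) (O(o) = -6*o*(o + 4) = -6*o*(4 + o))
h = 3014 (h = (16 + 27)*68 + 90 = 43*68 + 90 = 2924 + 90 = 3014)
17269/O(-116) + U(115, 15)/h = 17269/((-6*(-116)*(4 - 116))) + 115/3014 = 17269/((-6*(-116)*(-112))) + 115*(1/3014) = 17269/(-77952) + 115/3014 = 17269*(-1/77952) + 115/3014 = -2467/11136 + 115/3014 = -3077449/16781952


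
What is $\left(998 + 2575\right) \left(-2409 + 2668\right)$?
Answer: $925407$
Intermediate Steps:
$\left(998 + 2575\right) \left(-2409 + 2668\right) = 3573 \cdot 259 = 925407$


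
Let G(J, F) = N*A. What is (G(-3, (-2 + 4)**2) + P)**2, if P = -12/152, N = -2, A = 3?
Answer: 53361/1444 ≈ 36.954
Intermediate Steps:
G(J, F) = -6 (G(J, F) = -2*3 = -6)
P = -3/38 (P = -12*1/152 = -3/38 ≈ -0.078947)
(G(-3, (-2 + 4)**2) + P)**2 = (-6 - 3/38)**2 = (-231/38)**2 = 53361/1444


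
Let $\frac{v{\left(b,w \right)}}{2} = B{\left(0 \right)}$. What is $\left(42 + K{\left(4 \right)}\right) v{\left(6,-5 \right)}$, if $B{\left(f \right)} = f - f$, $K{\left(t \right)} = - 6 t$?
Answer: $0$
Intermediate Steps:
$B{\left(f \right)} = 0$
$v{\left(b,w \right)} = 0$ ($v{\left(b,w \right)} = 2 \cdot 0 = 0$)
$\left(42 + K{\left(4 \right)}\right) v{\left(6,-5 \right)} = \left(42 - 24\right) 0 = 18 \cdot 0 = 0$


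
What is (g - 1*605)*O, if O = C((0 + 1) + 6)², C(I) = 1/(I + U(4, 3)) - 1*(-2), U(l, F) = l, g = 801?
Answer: 103684/121 ≈ 856.89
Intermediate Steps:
C(I) = 2 + 1/(4 + I) (C(I) = 1/(I + 4) - 1*(-2) = 1/(4 + I) + 2 = 2 + 1/(4 + I))
O = 529/121 (O = ((9 + 2*((0 + 1) + 6))/(4 + ((0 + 1) + 6)))² = ((9 + 2*(1 + 6))/(4 + (1 + 6)))² = ((9 + 2*7)/(4 + 7))² = ((9 + 14)/11)² = ((1/11)*23)² = (23/11)² = 529/121 ≈ 4.3719)
(g - 1*605)*O = (801 - 1*605)*(529/121) = (801 - 605)*(529/121) = 196*(529/121) = 103684/121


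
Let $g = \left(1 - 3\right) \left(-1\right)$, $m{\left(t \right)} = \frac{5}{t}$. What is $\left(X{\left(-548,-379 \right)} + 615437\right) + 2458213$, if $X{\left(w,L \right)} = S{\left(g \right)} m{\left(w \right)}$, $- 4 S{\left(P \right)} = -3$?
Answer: $\frac{6737440785}{2192} \approx 3.0736 \cdot 10^{6}$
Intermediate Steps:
$g = 2$ ($g = \left(-2\right) \left(-1\right) = 2$)
$S{\left(P \right)} = \frac{3}{4}$ ($S{\left(P \right)} = \left(- \frac{1}{4}\right) \left(-3\right) = \frac{3}{4}$)
$X{\left(w,L \right)} = \frac{15}{4 w}$ ($X{\left(w,L \right)} = \frac{3 \frac{5}{w}}{4} = \frac{15}{4 w}$)
$\left(X{\left(-548,-379 \right)} + 615437\right) + 2458213 = \left(\frac{15}{4 \left(-548\right)} + 615437\right) + 2458213 = \left(\frac{15}{4} \left(- \frac{1}{548}\right) + 615437\right) + 2458213 = \left(- \frac{15}{2192} + 615437\right) + 2458213 = \frac{1349037889}{2192} + 2458213 = \frac{6737440785}{2192}$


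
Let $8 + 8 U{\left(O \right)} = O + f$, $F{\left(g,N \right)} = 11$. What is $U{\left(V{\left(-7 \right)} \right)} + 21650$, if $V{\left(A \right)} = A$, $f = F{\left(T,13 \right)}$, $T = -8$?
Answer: $\frac{43299}{2} \approx 21650.0$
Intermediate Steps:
$f = 11$
$U{\left(O \right)} = \frac{3}{8} + \frac{O}{8}$ ($U{\left(O \right)} = -1 + \frac{O + 11}{8} = -1 + \frac{11 + O}{8} = -1 + \left(\frac{11}{8} + \frac{O}{8}\right) = \frac{3}{8} + \frac{O}{8}$)
$U{\left(V{\left(-7 \right)} \right)} + 21650 = \left(\frac{3}{8} + \frac{1}{8} \left(-7\right)\right) + 21650 = \left(\frac{3}{8} - \frac{7}{8}\right) + 21650 = - \frac{1}{2} + 21650 = \frac{43299}{2}$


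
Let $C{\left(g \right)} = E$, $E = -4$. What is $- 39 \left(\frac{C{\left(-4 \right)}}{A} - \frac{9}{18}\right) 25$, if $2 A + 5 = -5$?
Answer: $- \frac{585}{2} \approx -292.5$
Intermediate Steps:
$C{\left(g \right)} = -4$
$A = -5$ ($A = - \frac{5}{2} + \frac{1}{2} \left(-5\right) = - \frac{5}{2} - \frac{5}{2} = -5$)
$- 39 \left(\frac{C{\left(-4 \right)}}{A} - \frac{9}{18}\right) 25 = - 39 \left(- \frac{4}{-5} - \frac{9}{18}\right) 25 = - 39 \left(\left(-4\right) \left(- \frac{1}{5}\right) - \frac{1}{2}\right) 25 = - 39 \left(\frac{4}{5} - \frac{1}{2}\right) 25 = \left(-39\right) \frac{3}{10} \cdot 25 = \left(- \frac{117}{10}\right) 25 = - \frac{585}{2}$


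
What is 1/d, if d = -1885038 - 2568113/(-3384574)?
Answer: -3384574/6380048035699 ≈ -5.3049e-7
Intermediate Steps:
d = -6380048035699/3384574 (d = -1885038 - 2568113*(-1)/3384574 = -1885038 - 1*(-2568113/3384574) = -1885038 + 2568113/3384574 = -6380048035699/3384574 ≈ -1.8850e+6)
1/d = 1/(-6380048035699/3384574) = -3384574/6380048035699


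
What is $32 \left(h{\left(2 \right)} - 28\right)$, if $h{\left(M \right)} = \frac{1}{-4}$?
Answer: $-904$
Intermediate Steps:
$h{\left(M \right)} = - \frac{1}{4}$
$32 \left(h{\left(2 \right)} - 28\right) = 32 \left(- \frac{1}{4} - 28\right) = 32 \left(- \frac{113}{4}\right) = -904$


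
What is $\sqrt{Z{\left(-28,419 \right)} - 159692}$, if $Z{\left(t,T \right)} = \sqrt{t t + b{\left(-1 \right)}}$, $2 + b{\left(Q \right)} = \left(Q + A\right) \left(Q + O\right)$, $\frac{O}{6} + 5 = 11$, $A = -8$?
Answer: $\sqrt{-159692 + \sqrt{467}} \approx 399.59 i$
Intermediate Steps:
$O = 36$ ($O = -30 + 6 \cdot 11 = -30 + 66 = 36$)
$b{\left(Q \right)} = -2 + \left(-8 + Q\right) \left(36 + Q\right)$ ($b{\left(Q \right)} = -2 + \left(Q - 8\right) \left(Q + 36\right) = -2 + \left(-8 + Q\right) \left(36 + Q\right)$)
$Z{\left(t,T \right)} = \sqrt{-317 + t^{2}}$ ($Z{\left(t,T \right)} = \sqrt{t t + \left(-290 + \left(-1\right)^{2} + 28 \left(-1\right)\right)} = \sqrt{t^{2} - 317} = \sqrt{-317 + t^{2}}$)
$\sqrt{Z{\left(-28,419 \right)} - 159692} = \sqrt{\sqrt{-317 + \left(-28\right)^{2}} - 159692} = \sqrt{\sqrt{-317 + 784} - 159692} = \sqrt{\sqrt{467} - 159692} = \sqrt{-159692 + \sqrt{467}}$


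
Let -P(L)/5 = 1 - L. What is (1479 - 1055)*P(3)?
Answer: 4240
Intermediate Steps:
P(L) = -5 + 5*L (P(L) = -5*(1 - L) = -5 + 5*L)
(1479 - 1055)*P(3) = (1479 - 1055)*(-5 + 5*3) = 424*(-5 + 15) = 424*10 = 4240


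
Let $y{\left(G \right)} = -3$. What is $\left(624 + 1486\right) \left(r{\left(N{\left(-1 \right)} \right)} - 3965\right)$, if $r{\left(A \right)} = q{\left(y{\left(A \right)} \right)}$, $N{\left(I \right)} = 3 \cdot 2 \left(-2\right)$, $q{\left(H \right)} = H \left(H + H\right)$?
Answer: $-8328170$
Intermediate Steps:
$q{\left(H \right)} = 2 H^{2}$ ($q{\left(H \right)} = H 2 H = 2 H^{2}$)
$N{\left(I \right)} = -12$ ($N{\left(I \right)} = 6 \left(-2\right) = -12$)
$r{\left(A \right)} = 18$ ($r{\left(A \right)} = 2 \left(-3\right)^{2} = 2 \cdot 9 = 18$)
$\left(624 + 1486\right) \left(r{\left(N{\left(-1 \right)} \right)} - 3965\right) = \left(624 + 1486\right) \left(18 - 3965\right) = 2110 \left(-3947\right) = -8328170$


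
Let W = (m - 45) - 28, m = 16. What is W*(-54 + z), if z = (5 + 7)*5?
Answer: -342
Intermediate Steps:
z = 60 (z = 12*5 = 60)
W = -57 (W = (16 - 45) - 28 = -29 - 28 = -57)
W*(-54 + z) = -57*(-54 + 60) = -57*6 = -342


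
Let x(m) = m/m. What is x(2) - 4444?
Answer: -4443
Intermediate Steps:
x(m) = 1
x(2) - 4444 = 1 - 4444 = -4443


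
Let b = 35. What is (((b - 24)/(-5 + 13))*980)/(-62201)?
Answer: -2695/124402 ≈ -0.021664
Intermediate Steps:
(((b - 24)/(-5 + 13))*980)/(-62201) = (((35 - 24)/(-5 + 13))*980)/(-62201) = ((11/8)*980)*(-1/62201) = (2695/2)*(-1/62201) = -2695/124402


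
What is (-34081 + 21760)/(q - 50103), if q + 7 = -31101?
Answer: 12321/81211 ≈ 0.15172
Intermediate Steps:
q = -31108 (q = -7 - 31101 = -31108)
(-34081 + 21760)/(q - 50103) = (-34081 + 21760)/(-31108 - 50103) = -12321/(-81211) = -12321*(-1/81211) = 12321/81211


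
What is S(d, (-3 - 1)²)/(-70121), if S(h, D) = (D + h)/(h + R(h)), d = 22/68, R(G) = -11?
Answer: 185/8484641 ≈ 2.1804e-5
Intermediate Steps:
d = 11/34 (d = 22*(1/68) = 11/34 ≈ 0.32353)
S(h, D) = (D + h)/(-11 + h) (S(h, D) = (D + h)/(h - 11) = (D + h)/(-11 + h))
S(d, (-3 - 1)²)/(-70121) = (((-3 - 1)² + 11/34)/(-11 + 11/34))/(-70121) = (((-4)² + 11/34)/(-363/34))*(-1/70121) = -34*(16 + 11/34)/363*(-1/70121) = -34/363*555/34*(-1/70121) = -185/121*(-1/70121) = 185/8484641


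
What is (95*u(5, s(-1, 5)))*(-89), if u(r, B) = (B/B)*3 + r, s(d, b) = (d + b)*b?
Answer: -67640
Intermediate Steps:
s(d, b) = b*(b + d) (s(d, b) = (b + d)*b = b*(b + d))
u(r, B) = 3 + r (u(r, B) = 1*3 + r = 3 + r)
(95*u(5, s(-1, 5)))*(-89) = (95*(3 + 5))*(-89) = (95*8)*(-89) = 760*(-89) = -67640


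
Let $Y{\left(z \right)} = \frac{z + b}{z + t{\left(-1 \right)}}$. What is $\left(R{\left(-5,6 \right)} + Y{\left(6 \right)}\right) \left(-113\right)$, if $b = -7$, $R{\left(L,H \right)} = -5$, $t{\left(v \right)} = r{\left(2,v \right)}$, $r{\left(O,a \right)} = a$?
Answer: $\frac{2938}{5} \approx 587.6$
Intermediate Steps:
$t{\left(v \right)} = v$
$Y{\left(z \right)} = \frac{-7 + z}{-1 + z}$ ($Y{\left(z \right)} = \frac{z - 7}{z - 1} = \frac{-7 + z}{-1 + z}$)
$\left(R{\left(-5,6 \right)} + Y{\left(6 \right)}\right) \left(-113\right) = \left(-5 + \frac{-7 + 6}{-1 + 6}\right) \left(-113\right) = \left(-5 + \frac{1}{5} \left(-1\right)\right) \left(-113\right) = \left(-5 - \frac{1}{5}\right) \left(-113\right) = \left(- \frac{26}{5}\right) \left(-113\right) = \frac{2938}{5}$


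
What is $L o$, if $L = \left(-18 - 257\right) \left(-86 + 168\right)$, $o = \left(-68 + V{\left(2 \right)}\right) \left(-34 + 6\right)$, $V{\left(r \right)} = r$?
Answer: $-41672400$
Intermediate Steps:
$o = 1848$ ($o = \left(-68 + 2\right) \left(-34 + 6\right) = \left(-66\right) \left(-28\right) = 1848$)
$L = -22550$ ($L = \left(-275\right) 82 = -22550$)
$L o = \left(-22550\right) 1848 = -41672400$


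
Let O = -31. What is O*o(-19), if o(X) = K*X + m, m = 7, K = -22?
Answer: -13175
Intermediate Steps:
o(X) = 7 - 22*X (o(X) = -22*X + 7 = 7 - 22*X)
O*o(-19) = -31*(7 - 22*(-19)) = -31*(7 + 418) = -31*425 = -13175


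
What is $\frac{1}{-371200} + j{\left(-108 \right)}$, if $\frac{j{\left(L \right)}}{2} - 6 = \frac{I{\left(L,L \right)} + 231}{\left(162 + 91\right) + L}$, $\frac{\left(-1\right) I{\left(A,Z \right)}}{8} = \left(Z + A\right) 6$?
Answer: $\frac{58721279}{371200} \approx 158.19$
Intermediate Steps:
$I{\left(A,Z \right)} = - 48 A - 48 Z$ ($I{\left(A,Z \right)} = - 8 \left(Z + A\right) 6 = - 8 \left(A + Z\right) 6 = - 8 \left(6 A + 6 Z\right) = - 48 A - 48 Z$)
$j{\left(L \right)} = 12 + \frac{2 \left(231 - 96 L\right)}{253 + L}$ ($j{\left(L \right)} = 12 + 2 \frac{\left(- 48 L - 48 L\right) + 231}{\left(162 + 91\right) + L} = 12 + 2 \frac{- 96 L + 231}{253 + L} = 12 + 2 \frac{231 - 96 L}{253 + L} = 12 + \frac{2 \left(231 - 96 L\right)}{253 + L}$)
$\frac{1}{-371200} + j{\left(-108 \right)} = \frac{1}{-371200} + \frac{6 \left(583 - -3240\right)}{253 - 108} = - \frac{1}{371200} + \frac{6 \left(583 + 3240\right)}{145} = - \frac{1}{371200} + 6 \cdot \frac{1}{145} \cdot 3823 = - \frac{1}{371200} + \frac{22938}{145} = \frac{58721279}{371200}$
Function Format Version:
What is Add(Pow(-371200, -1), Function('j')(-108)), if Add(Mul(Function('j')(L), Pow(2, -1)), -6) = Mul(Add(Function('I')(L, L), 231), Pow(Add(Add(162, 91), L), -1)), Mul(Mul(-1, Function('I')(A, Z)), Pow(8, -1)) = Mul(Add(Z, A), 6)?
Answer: Rational(58721279, 371200) ≈ 158.19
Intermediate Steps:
Function('I')(A, Z) = Add(Mul(-48, A), Mul(-48, Z)) (Function('I')(A, Z) = Mul(-8, Mul(Add(Z, A), 6)) = Mul(-8, Mul(Add(A, Z), 6)) = Mul(-8, Add(Mul(6, A), Mul(6, Z))) = Add(Mul(-48, A), Mul(-48, Z)))
Function('j')(L) = Add(12, Mul(2, Pow(Add(253, L), -1), Add(231, Mul(-96, L)))) (Function('j')(L) = Add(12, Mul(2, Mul(Add(Add(Mul(-48, L), Mul(-48, L)), 231), Pow(Add(Add(162, 91), L), -1)))) = Add(12, Mul(2, Mul(Add(Mul(-96, L), 231), Pow(Add(253, L), -1)))) = Add(12, Mul(2, Mul(Add(231, Mul(-96, L)), Pow(Add(253, L), -1)))) = Add(12, Mul(2, Mul(Pow(Add(253, L), -1), Add(231, Mul(-96, L))))) = Add(12, Mul(2, Pow(Add(253, L), -1), Add(231, Mul(-96, L)))))
Add(Pow(-371200, -1), Function('j')(-108)) = Add(Pow(-371200, -1), Mul(6, Pow(Add(253, -108), -1), Add(583, Mul(-30, -108)))) = Add(Rational(-1, 371200), Mul(6, Pow(145, -1), Add(583, 3240))) = Add(Rational(-1, 371200), Mul(6, Rational(1, 145), 3823)) = Add(Rational(-1, 371200), Rational(22938, 145)) = Rational(58721279, 371200)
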